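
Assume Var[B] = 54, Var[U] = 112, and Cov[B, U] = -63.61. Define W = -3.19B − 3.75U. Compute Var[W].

Var[W] = a²·Var[B] + b²·Var[U] + 2ab·Cov[B, U] with a = -3.19, b = -3.75.
= (-3.19)²·54 + (-3.75)²·112 + 2·(-3.19)·(-3.75)·(-63.61)
= 549.5094 + 1575 + (-1521.86925) = 602.64015.

Var[W] = 602.64015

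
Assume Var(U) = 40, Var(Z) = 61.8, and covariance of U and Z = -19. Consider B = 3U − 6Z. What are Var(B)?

Var(B) = 3268.8

Var(B) = a²·Var(U) + b²·Var(Z) + 2ab·covariance of U and Z with a = 3, b = -6.
= 3²·40 + (-6)²·61.8 + 2·3·(-6)·(-19)
= 360 + 2224.8 + 684 = 3268.8.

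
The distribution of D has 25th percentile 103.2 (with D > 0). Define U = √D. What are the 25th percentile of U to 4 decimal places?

√D is increasing, so P_{25}(U) = g(P_{25}(D)) ≈ 10.1587.

25th percentile of U = 10.1587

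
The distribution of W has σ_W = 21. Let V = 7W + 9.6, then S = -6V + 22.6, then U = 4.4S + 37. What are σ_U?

σ_U = 3880.8

σ_V = |7|·21 = 147.
σ_S = |-6|·147 = 882.
σ_U = |4.4|·882 = 3880.8.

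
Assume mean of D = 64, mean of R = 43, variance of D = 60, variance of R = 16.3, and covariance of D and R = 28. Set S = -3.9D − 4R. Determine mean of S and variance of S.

mean of S = (-3.9)·mean of D + (-4)·mean of R = (-3.9)·64 + (-4)·43 = -421.6.
variance of S = a²·variance of D + b²·variance of R + 2ab·covariance of D and R with a = -3.9, b = -4.
= (-3.9)²·60 + (-4)²·16.3 + 2·(-3.9)·(-4)·28
= 912.6 + 260.8 + 873.6 = 2047.

mean of S = -421.6, variance of S = 2047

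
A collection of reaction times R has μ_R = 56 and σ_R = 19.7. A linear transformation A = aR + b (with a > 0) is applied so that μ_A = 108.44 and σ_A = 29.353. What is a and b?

a = 1.49, b = 25

σ_A = a·σ_R (a > 0), so a = 29.353/19.7 = 1.49.
μ_A = a·μ_R + b, so b = 108.44 − 1.49·56 = 25.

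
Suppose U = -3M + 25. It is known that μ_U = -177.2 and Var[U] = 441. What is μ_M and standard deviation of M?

From U = -3M + 25: μ_U = a·μ_M + b, so μ_M = (μ_U − b)/a = (-177.2 − 25)/(-3) = 67.4.
standard deviation of U = √441 = 21.
standard deviation of U = |a|·standard deviation of M, so standard deviation of M = 21/|-3| = 7.

μ_M = 67.4, standard deviation of M = 7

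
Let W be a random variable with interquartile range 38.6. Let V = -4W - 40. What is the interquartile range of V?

Under V = aW + b, IQR(V) = |a|·IQR(W) = |-4|·38.6 = 154.4 (shifts cancel; spread scales by |a|).

IQR(V) = 154.4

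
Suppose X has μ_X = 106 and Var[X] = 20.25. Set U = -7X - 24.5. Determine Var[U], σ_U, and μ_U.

Var[U] = 992.25, σ_U = 31.5, μ_U = -766.5

U = -7X - 24.5 is linear with a = -7, b = -24.5.
Var[U] = a²·Var[X] = (-7)²·20.25 = 992.25 (the additive constant -24.5 does not affect variance).
σ_X = √20.25 = 4.5.
σ_U = |a|·σ_X = |-7|·4.5 = 31.5.
μ_U = a·μ_X + b = (-7)·106 + (-24.5) = -766.5.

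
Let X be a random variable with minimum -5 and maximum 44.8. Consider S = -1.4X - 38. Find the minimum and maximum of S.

min(S) = -100.72, max(S) = -31

a = -1.4 < 0, so order reverses: min(S) = a·max(X)+b = (-1.4)·44.8 + (-38) = -100.72; max(S) = a·min(X)+b = (-1.4)·(-5) + (-38) = -31.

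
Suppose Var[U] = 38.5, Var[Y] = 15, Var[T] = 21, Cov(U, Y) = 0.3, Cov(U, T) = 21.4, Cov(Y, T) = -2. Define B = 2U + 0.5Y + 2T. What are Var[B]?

Var[B] = 409.55

Var[B] = a²·Var[U] + b²·Var[Y] + c²·Var[T] + 2ab·Cov(U, Y) + 2ac·Cov(U, T) + 2bc·Cov(Y, T), with a = 2, b = 0.5, c = 2.
= 154 + 3.75 + 84 + 0.6 + 171.2 + (-4)
= 409.55.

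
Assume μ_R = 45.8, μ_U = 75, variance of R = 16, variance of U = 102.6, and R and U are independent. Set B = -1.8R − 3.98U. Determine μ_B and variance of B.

μ_B = -380.94, variance of B = 1677.06504

μ_B = (-1.8)·μ_R + (-3.98)·μ_U = (-1.8)·45.8 + (-3.98)·75 = -380.94.
variance of B = a²·variance of R + b²·variance of U + 2ab·Cov(R, U) with a = -1.8, b = -3.98.
Independence gives Cov(R, U) = 0.
= (-1.8)²·16 + (-3.98)²·102.6 + 2·(-1.8)·(-3.98)·0
= 51.84 + 1625.22504 + 0 = 1677.06504.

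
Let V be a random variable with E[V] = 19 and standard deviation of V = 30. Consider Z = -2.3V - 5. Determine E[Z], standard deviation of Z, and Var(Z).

E[Z] = -48.7, standard deviation of Z = 69, Var(Z) = 4761

Z = -2.3V - 5 is linear with a = -2.3, b = -5.
E[Z] = a·E[V] + b = (-2.3)·19 + (-5) = -48.7.
standard deviation of Z = |a|·standard deviation of V = |-2.3|·30 = 69.
Var(V) = 30² = 900.
Var(Z) = a²·Var(V) = (-2.3)²·900 = 4761 (the additive constant -5 does not affect variance).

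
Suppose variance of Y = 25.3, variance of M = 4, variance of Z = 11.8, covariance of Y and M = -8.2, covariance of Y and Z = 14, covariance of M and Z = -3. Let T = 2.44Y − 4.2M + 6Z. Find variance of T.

variance of T = a²·variance of Y + b²·variance of M + c²·variance of Z + 2ab·covariance of Y and M + 2ac·covariance of Y and Z + 2bc·covariance of M and Z, with a = 2.44, b = -4.2, c = 6.
= 150.62608 + 70.56 + 424.8 + 168.0672 + 409.92 + 151.2
= 1375.17328.

variance of T = 1375.17328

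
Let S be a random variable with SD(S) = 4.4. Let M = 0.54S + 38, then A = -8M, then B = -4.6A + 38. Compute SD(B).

SD(B) = 87.4368

SD(M) = |0.54|·4.4 = 2.376.
SD(A) = |-8|·2.376 = 19.008.
SD(B) = |-4.6|·19.008 = 87.4368.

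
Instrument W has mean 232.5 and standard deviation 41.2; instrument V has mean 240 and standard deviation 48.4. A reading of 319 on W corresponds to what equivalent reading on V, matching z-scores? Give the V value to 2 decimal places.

V = 341.62

z = (319 − 232.5)/41.2 ≈ 2.0995.
V = 240 + z·48.4 = 240 + (319 − 232.5)·48.4/41.2 ≈ 341.62.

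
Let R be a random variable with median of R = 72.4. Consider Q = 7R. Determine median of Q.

median of Q = 506.8

A linear map preserves order up to sign, so median of Q = a·median of R + b = 7·72.4 = 506.8.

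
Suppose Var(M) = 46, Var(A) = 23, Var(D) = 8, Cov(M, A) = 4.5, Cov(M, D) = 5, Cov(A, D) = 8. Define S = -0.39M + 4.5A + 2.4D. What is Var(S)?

Var(S) = a²·Var(M) + b²·Var(A) + c²·Var(D) + 2ab·Cov(M, A) + 2ac·Cov(M, D) + 2bc·Cov(A, D), with a = -0.39, b = 4.5, c = 2.4.
= 6.9966 + 465.75 + 46.08 + (-15.795) + (-9.36) + 172.8
= 666.4716.

Var(S) = 666.4716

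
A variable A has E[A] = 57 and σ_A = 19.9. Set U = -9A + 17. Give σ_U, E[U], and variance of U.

U = -9A + 17 is linear with a = -9, b = 17.
σ_U = |a|·σ_A = |-9|·19.9 = 179.1.
E[U] = a·E[A] + b = (-9)·57 + 17 = -496.
variance of A = 19.9² = 396.01.
variance of U = a²·variance of A = (-9)²·396.01 = 32076.81 (the additive constant 17 does not affect variance).

σ_U = 179.1, E[U] = -496, variance of U = 32076.81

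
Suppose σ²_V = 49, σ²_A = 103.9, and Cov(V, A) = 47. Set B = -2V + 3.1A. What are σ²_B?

σ²_B = 611.679

σ²_B = a²·σ²_V + b²·σ²_A + 2ab·Cov(V, A) with a = -2, b = 3.1.
= (-2)²·49 + 3.1²·103.9 + 2·(-2)·3.1·47
= 196 + 998.479 + (-582.8) = 611.679.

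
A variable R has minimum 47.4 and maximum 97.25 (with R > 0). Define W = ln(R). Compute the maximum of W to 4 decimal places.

ln(R) is increasing on this domain, so max(W) comes from max(R) = 97.25: max(W) = ln(97.25) ≈ 4.5773.

max(W) = 4.5773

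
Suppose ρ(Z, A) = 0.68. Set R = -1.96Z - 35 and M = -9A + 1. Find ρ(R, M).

Linear rescalings preserve correlation up to sign; here the slopes -1.96 and -9 have the same sign, so ρ(R, M) = ρ(Z, A) = 0.68.

ρ(R, M) = 0.68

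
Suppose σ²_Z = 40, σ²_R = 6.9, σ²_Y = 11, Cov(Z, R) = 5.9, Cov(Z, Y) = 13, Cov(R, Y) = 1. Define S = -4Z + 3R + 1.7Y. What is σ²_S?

σ²_S = a²·σ²_Z + b²·σ²_R + c²·σ²_Y + 2ab·Cov(Z, R) + 2ac·Cov(Z, Y) + 2bc·Cov(R, Y), with a = -4, b = 3, c = 1.7.
= 640 + 62.1 + 31.79 + (-141.6) + (-176.8) + 10.2
= 425.69.

σ²_S = 425.69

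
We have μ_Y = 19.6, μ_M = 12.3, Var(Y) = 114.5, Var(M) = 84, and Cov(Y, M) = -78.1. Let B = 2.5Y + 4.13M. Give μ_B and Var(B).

μ_B = 2.5·μ_Y + 4.13·μ_M = 2.5·19.6 + 4.13·12.3 = 99.799.
Var(B) = a²·Var(Y) + b²·Var(M) + 2ab·Cov(Y, M) with a = 2.5, b = 4.13.
= 2.5²·114.5 + 4.13²·84 + 2·2.5·4.13·(-78.1)
= 715.625 + 1432.7796 + (-1612.765) = 535.6396.

μ_B = 99.799, Var(B) = 535.6396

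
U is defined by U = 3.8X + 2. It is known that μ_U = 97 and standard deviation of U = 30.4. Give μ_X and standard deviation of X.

μ_X = 25, standard deviation of X = 8

From U = 3.8X + 2: μ_U = a·μ_X + b, so μ_X = (μ_U − b)/a = (97 − 2)/3.8 = 25.
standard deviation of U = |a|·standard deviation of X, so standard deviation of X = 30.4/|3.8| = 8.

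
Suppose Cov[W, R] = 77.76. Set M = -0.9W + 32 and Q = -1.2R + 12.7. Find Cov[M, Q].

Cov[M, Q] = 83.9808

Cov[M, Q] = a·c·Cov[W, R] = (-0.9)·(-1.2)·77.76 = 83.9808. Additive constants drop out.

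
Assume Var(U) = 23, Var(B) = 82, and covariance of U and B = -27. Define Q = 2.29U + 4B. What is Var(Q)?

Var(Q) = a²·Var(U) + b²·Var(B) + 2ab·covariance of U and B with a = 2.29, b = 4.
= 2.29²·23 + 4²·82 + 2·2.29·4·(-27)
= 120.6143 + 1312 + (-494.64) = 937.9743.

Var(Q) = 937.9743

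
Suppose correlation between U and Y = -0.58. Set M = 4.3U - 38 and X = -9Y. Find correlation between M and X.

Linear rescalings preserve |correlation|; the slopes 4.3 and -9 have opposite signs, so the correlation flips sign: correlation between M and X = −correlation between U and Y = 0.58.

correlation between M and X = 0.58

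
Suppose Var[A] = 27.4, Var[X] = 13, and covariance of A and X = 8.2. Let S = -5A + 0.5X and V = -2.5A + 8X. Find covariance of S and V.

covariance of S and V = 56.25

By bilinearity, covariance of S and V = ac·Var[A] + bd·Var[X] + (ad+bc)·covariance of A and X, with a=-5, b=0.5, c=-2.5, d=8.
ac·Var[A] = (-5)·(-2.5)·27.4 = 342.5
bd·Var[X] = 0.5·8·13 = 52
(ad+bc)·covariance of A and X = (-41.25)·8.2 = -338.25
covariance of S and V = 342.5 + 52 + (-338.25) = 56.25.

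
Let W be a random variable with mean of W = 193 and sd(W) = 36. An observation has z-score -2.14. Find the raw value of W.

W = mean of W + z·sd(W) = 193 + (-2.14)·36 = 115.96.

W = 115.96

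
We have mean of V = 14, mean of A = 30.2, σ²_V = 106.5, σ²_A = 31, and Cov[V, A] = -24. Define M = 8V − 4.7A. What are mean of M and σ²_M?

mean of M = 8·mean of V + (-4.7)·mean of A = 8·14 + (-4.7)·30.2 = -29.94.
σ²_M = a²·σ²_V + b²·σ²_A + 2ab·Cov[V, A] with a = 8, b = -4.7.
= 8²·106.5 + (-4.7)²·31 + 2·8·(-4.7)·(-24)
= 6816 + 684.79 + 1804.8 = 9305.59.

mean of M = -29.94, σ²_M = 9305.59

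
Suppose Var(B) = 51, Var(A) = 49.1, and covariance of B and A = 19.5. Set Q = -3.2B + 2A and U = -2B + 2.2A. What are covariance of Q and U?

By bilinearity, covariance of Q and U = ac·Var(B) + bd·Var(A) + (ad+bc)·covariance of B and A, with a=-3.2, b=2, c=-2, d=2.2.
ac·Var(B) = (-3.2)·(-2)·51 = 326.4
bd·Var(A) = 2·2.2·49.1 = 216.04
(ad+bc)·covariance of B and A = (-11.04)·19.5 = -215.28
covariance of Q and U = 326.4 + 216.04 + (-215.28) = 327.16.

covariance of Q and U = 327.16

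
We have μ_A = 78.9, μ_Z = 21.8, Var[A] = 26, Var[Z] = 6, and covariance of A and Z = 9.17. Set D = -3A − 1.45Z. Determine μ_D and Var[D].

μ_D = -268.31, Var[D] = 326.394

μ_D = (-3)·μ_A + (-1.45)·μ_Z = (-3)·78.9 + (-1.45)·21.8 = -268.31.
Var[D] = a²·Var[A] + b²·Var[Z] + 2ab·covariance of A and Z with a = -3, b = -1.45.
= (-3)²·26 + (-1.45)²·6 + 2·(-3)·(-1.45)·9.17
= 234 + 12.615 + 79.779 = 326.394.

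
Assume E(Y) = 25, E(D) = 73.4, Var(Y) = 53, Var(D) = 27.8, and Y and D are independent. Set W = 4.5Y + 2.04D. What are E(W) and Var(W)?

E(W) = 262.236, Var(W) = 1188.94248

E(W) = 4.5·E(Y) + 2.04·E(D) = 4.5·25 + 2.04·73.4 = 262.236.
Var(W) = a²·Var(Y) + b²·Var(D) + 2ab·Cov[Y, D] with a = 4.5, b = 2.04.
Independence gives Cov[Y, D] = 0.
= 4.5²·53 + 2.04²·27.8 + 2·4.5·2.04·0
= 1073.25 + 115.69248 + 0 = 1188.94248.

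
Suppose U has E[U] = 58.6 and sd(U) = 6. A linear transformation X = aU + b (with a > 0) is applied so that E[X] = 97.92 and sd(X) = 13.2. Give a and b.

a = 2.2, b = -31

sd(X) = a·sd(U) (a > 0), so a = 13.2/6 = 2.2.
E[X] = a·E[U] + b, so b = 97.92 − 2.2·58.6 = -31.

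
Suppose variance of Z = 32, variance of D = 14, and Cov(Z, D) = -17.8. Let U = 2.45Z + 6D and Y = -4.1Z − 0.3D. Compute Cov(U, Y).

Cov(U, Y) = 104.323

By bilinearity, Cov(U, Y) = ac·variance of Z + bd·variance of D + (ad+bc)·Cov(Z, D), with a=2.45, b=6, c=-4.1, d=-0.3.
ac·variance of Z = 2.45·(-4.1)·32 = -321.44
bd·variance of D = 6·(-0.3)·14 = -25.2
(ad+bc)·Cov(Z, D) = (-25.335)·(-17.8) = 450.963
Cov(U, Y) = -321.44 + (-25.2) + 450.963 = 104.323.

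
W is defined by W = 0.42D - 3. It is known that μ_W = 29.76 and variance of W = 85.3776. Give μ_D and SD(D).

μ_D = 78, SD(D) = 22

From W = 0.42D - 3: μ_W = a·μ_D + b, so μ_D = (μ_W − b)/a = (29.76 − (-3))/0.42 = 78.
SD(W) = √85.3776 = 9.24.
SD(W) = |a|·SD(D), so SD(D) = 9.24/|0.42| = 22.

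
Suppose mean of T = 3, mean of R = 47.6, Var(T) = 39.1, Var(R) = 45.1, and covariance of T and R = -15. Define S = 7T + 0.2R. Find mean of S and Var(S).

mean of S = 7·mean of T + 0.2·mean of R = 7·3 + 0.2·47.6 = 30.52.
Var(S) = a²·Var(T) + b²·Var(R) + 2ab·covariance of T and R with a = 7, b = 0.2.
= 7²·39.1 + 0.2²·45.1 + 2·7·0.2·(-15)
= 1915.9 + 1.804 + (-42) = 1875.704.

mean of S = 30.52, Var(S) = 1875.704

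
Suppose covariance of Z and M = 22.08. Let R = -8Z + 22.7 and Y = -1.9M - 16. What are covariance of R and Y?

covariance of R and Y = 335.616

covariance of R and Y = a·c·covariance of Z and M = (-8)·(-1.9)·22.08 = 335.616. Additive constants drop out.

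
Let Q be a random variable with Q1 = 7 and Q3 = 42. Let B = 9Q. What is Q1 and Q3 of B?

Q1(B) = 63, Q3(B) = 378

a = 9 > 0: Q1(B) = a·Q1(Q)+b = 63, Q3(B) = a·Q3(Q)+b = 378.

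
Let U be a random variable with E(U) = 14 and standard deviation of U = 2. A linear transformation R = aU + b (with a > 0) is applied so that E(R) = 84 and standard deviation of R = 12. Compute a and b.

a = 6, b = 0

standard deviation of R = a·standard deviation of U (a > 0), so a = 12/2 = 6.
E(R) = a·E(U) + b, so b = 84 − 6·14 = 0.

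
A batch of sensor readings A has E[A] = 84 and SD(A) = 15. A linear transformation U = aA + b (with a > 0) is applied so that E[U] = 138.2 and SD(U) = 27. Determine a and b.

a = 1.8, b = -13

SD(U) = a·SD(A) (a > 0), so a = 27/15 = 1.8.
E[U] = a·E[A] + b, so b = 138.2 − 1.8·84 = -13.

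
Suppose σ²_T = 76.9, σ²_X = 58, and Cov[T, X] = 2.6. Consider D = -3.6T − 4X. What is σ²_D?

σ²_D = a²·σ²_T + b²·σ²_X + 2ab·Cov[T, X] with a = -3.6, b = -4.
= (-3.6)²·76.9 + (-4)²·58 + 2·(-3.6)·(-4)·2.6
= 996.624 + 928 + 74.88 = 1999.504.

σ²_D = 1999.504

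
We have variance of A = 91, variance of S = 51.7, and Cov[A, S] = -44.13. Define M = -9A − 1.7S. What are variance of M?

variance of M = 6170.035

variance of M = a²·variance of A + b²·variance of S + 2ab·Cov[A, S] with a = -9, b = -1.7.
= (-9)²·91 + (-1.7)²·51.7 + 2·(-9)·(-1.7)·(-44.13)
= 7371 + 149.413 + (-1350.378) = 6170.035.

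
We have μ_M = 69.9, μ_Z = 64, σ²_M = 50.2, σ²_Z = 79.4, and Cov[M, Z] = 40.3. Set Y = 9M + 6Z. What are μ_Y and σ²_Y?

μ_Y = 1013.1, σ²_Y = 11277

μ_Y = 9·μ_M + 6·μ_Z = 9·69.9 + 6·64 = 1013.1.
σ²_Y = a²·σ²_M + b²·σ²_Z + 2ab·Cov[M, Z] with a = 9, b = 6.
= 9²·50.2 + 6²·79.4 + 2·9·6·40.3
= 4066.2 + 2858.4 + 4352.4 = 11277.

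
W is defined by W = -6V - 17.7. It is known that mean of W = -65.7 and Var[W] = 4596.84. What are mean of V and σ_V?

mean of V = 8, σ_V = 11.3

From W = -6V - 17.7: mean of W = a·mean of V + b, so mean of V = (mean of W − b)/a = (-65.7 − (-17.7))/(-6) = 8.
σ_W = √4596.84 = 67.8.
σ_W = |a|·σ_V, so σ_V = 67.8/|-6| = 11.3.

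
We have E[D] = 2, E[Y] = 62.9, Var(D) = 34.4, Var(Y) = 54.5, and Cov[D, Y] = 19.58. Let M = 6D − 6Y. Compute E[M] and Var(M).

E[M] = -365.4, Var(M) = 1790.64

E[M] = 6·E[D] + (-6)·E[Y] = 6·2 + (-6)·62.9 = -365.4.
Var(M) = a²·Var(D) + b²·Var(Y) + 2ab·Cov[D, Y] with a = 6, b = -6.
= 6²·34.4 + (-6)²·54.5 + 2·6·(-6)·19.58
= 1238.4 + 1962 + (-1409.76) = 1790.64.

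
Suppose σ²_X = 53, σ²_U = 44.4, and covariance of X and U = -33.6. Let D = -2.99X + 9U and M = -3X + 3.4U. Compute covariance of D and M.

By bilinearity, covariance of D and M = ac·σ²_X + bd·σ²_U + (ad+bc)·covariance of X and U, with a=-2.99, b=9, c=-3, d=3.4.
ac·σ²_X = (-2.99)·(-3)·53 = 475.41
bd·σ²_U = 9·3.4·44.4 = 1358.64
(ad+bc)·covariance of X and U = (-37.166)·(-33.6) = 1248.7776
covariance of D and M = 475.41 + 1358.64 + 1248.7776 = 3082.8276.

covariance of D and M = 3082.8276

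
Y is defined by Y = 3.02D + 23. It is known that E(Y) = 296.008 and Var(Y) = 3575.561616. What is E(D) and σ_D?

From Y = 3.02D + 23: E(Y) = a·E(D) + b, so E(D) = (E(Y) − b)/a = (296.008 − 23)/3.02 = 90.4.
σ_Y = √3575.561616 = 59.796.
σ_Y = |a|·σ_D, so σ_D = 59.796/|3.02| = 19.8.

E(D) = 90.4, σ_D = 19.8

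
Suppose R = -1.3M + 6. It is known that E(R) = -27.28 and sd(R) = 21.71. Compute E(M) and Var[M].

From R = -1.3M + 6: E(R) = a·E(M) + b, so E(M) = (E(R) − b)/a = (-27.28 − 6)/(-1.3) = 25.6.
Var[R] = 21.71² = 471.3241.
Var[R] = a²·Var[M], so Var[M] = 471.3241/(-1.3)² = 278.89.

E(M) = 25.6, Var[M] = 278.89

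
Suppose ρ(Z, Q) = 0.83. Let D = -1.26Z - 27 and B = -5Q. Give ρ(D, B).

Linear rescalings preserve correlation up to sign; here the slopes -1.26 and -5 have the same sign, so ρ(D, B) = ρ(Z, Q) = 0.83.

ρ(D, B) = 0.83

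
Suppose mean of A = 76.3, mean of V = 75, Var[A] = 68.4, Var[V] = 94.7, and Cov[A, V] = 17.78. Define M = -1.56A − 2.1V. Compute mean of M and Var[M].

mean of M = (-1.56)·mean of A + (-2.1)·mean of V = (-1.56)·76.3 + (-2.1)·75 = -276.528.
Var[M] = a²·Var[A] + b²·Var[V] + 2ab·Cov[A, V] with a = -1.56, b = -2.1.
= (-1.56)²·68.4 + (-2.1)²·94.7 + 2·(-1.56)·(-2.1)·17.78
= 166.45824 + 417.627 + 116.49456 = 700.5798.

mean of M = -276.528, Var[M] = 700.5798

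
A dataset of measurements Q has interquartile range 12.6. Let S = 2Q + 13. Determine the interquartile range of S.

Under S = aQ + b, IQR(S) = |a|·IQR(Q) = |2|·12.6 = 25.2 (shifts cancel; spread scales by |a|).

IQR(S) = 25.2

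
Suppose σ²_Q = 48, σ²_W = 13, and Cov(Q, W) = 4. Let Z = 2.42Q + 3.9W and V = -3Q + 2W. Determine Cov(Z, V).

By bilinearity, Cov(Z, V) = ac·σ²_Q + bd·σ²_W + (ad+bc)·Cov(Q, W), with a=2.42, b=3.9, c=-3, d=2.
ac·σ²_Q = 2.42·(-3)·48 = -348.48
bd·σ²_W = 3.9·2·13 = 101.4
(ad+bc)·Cov(Q, W) = (-6.86)·4 = -27.44
Cov(Z, V) = -348.48 + 101.4 + (-27.44) = -274.52.

Cov(Z, V) = -274.52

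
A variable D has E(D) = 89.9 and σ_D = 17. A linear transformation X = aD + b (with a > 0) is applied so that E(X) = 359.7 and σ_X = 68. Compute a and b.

σ_X = a·σ_D (a > 0), so a = 68/17 = 4.
E(X) = a·E(D) + b, so b = 359.7 − 4·89.9 = 0.1.

a = 4, b = 0.1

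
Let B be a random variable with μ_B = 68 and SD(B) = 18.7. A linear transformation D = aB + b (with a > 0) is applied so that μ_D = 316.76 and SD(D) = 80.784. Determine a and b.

a = 4.32, b = 23

SD(D) = a·SD(B) (a > 0), so a = 80.784/18.7 = 4.32.
μ_D = a·μ_B + b, so b = 316.76 − 4.32·68 = 23.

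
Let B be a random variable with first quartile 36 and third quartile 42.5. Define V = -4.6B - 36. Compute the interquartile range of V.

IQR of B = Q3 − Q1 = 42.5 − 36 = 6.5.
Under V = aB + b, IQR(V) = |a|·IQR(B) = |-4.6|·6.5 = 29.9 (shifts cancel; spread scales by |a|).

IQR(V) = 29.9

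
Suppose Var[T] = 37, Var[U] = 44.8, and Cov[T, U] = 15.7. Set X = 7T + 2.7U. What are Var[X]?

Var[X] = a²·Var[T] + b²·Var[U] + 2ab·Cov[T, U] with a = 7, b = 2.7.
= 7²·37 + 2.7²·44.8 + 2·7·2.7·15.7
= 1813 + 326.592 + 593.46 = 2733.052.

Var[X] = 2733.052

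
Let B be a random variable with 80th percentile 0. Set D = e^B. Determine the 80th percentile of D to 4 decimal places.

80th percentile of D = 1

e^B is increasing, so P_{80}(D) = g(P_{80}(B)) = 1.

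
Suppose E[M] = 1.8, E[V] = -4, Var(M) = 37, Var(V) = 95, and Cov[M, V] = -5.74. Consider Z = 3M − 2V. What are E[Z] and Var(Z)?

E[Z] = 3·E[M] + (-2)·E[V] = 3·1.8 + (-2)·(-4) = 13.4.
Var(Z) = a²·Var(M) + b²·Var(V) + 2ab·Cov[M, V] with a = 3, b = -2.
= 3²·37 + (-2)²·95 + 2·3·(-2)·(-5.74)
= 333 + 380 + 68.88 = 781.88.

E[Z] = 13.4, Var(Z) = 781.88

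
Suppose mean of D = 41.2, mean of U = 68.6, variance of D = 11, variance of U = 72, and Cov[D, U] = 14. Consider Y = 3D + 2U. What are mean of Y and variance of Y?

mean of Y = 260.8, variance of Y = 555

mean of Y = 3·mean of D + 2·mean of U = 3·41.2 + 2·68.6 = 260.8.
variance of Y = a²·variance of D + b²·variance of U + 2ab·Cov[D, U] with a = 3, b = 2.
= 3²·11 + 2²·72 + 2·3·2·14
= 99 + 288 + 168 = 555.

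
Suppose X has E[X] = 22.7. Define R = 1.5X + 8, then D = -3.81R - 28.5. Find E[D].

E[D] = -188.7105

E[R] = 1.5·22.7 + 8 = 42.05.
E[D] = (-3.81)·42.05 + (-28.5) = -188.7105.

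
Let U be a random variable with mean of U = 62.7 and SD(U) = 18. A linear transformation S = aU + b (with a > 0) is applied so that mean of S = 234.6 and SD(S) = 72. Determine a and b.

a = 4, b = -16.2

SD(S) = a·SD(U) (a > 0), so a = 72/18 = 4.
mean of S = a·mean of U + b, so b = 234.6 − 4·62.7 = -16.2.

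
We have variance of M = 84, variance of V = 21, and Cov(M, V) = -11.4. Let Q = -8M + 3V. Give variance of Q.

variance of Q = a²·variance of M + b²·variance of V + 2ab·Cov(M, V) with a = -8, b = 3.
= (-8)²·84 + 3²·21 + 2·(-8)·3·(-11.4)
= 5376 + 189 + 547.2 = 6112.2.

variance of Q = 6112.2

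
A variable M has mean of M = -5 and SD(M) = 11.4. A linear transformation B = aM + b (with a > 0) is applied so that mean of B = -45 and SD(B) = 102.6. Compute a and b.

a = 9, b = 0

SD(B) = a·SD(M) (a > 0), so a = 102.6/11.4 = 9.
mean of B = a·mean of M + b, so b = -45 − 9·(-5) = 0.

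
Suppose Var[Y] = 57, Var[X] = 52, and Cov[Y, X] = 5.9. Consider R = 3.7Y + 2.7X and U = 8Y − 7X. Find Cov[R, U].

Cov[R, U] = 679.03

By bilinearity, Cov[R, U] = ac·Var[Y] + bd·Var[X] + (ad+bc)·Cov[Y, X], with a=3.7, b=2.7, c=8, d=-7.
ac·Var[Y] = 3.7·8·57 = 1687.2
bd·Var[X] = 2.7·(-7)·52 = -982.8
(ad+bc)·Cov[Y, X] = (-4.3)·5.9 = -25.37
Cov[R, U] = 1687.2 + (-982.8) + (-25.37) = 679.03.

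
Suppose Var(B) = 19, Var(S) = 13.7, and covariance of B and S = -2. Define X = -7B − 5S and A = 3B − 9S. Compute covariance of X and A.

covariance of X and A = 121.5

By bilinearity, covariance of X and A = ac·Var(B) + bd·Var(S) + (ad+bc)·covariance of B and S, with a=-7, b=-5, c=3, d=-9.
ac·Var(B) = (-7)·3·19 = -399
bd·Var(S) = (-5)·(-9)·13.7 = 616.5
(ad+bc)·covariance of B and S = (48)·(-2) = -96
covariance of X and A = -399 + 616.5 + (-96) = 121.5.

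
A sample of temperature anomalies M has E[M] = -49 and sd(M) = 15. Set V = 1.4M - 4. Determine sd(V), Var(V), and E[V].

V = 1.4M - 4 is linear with a = 1.4, b = -4.
sd(V) = |a|·sd(M) = |1.4|·15 = 21.
Var(M) = 15² = 225.
Var(V) = a²·Var(M) = 1.4²·225 = 441 (the additive constant -4 does not affect variance).
E[V] = a·E[M] + b = 1.4·(-49) + (-4) = -72.6.

sd(V) = 21, Var(V) = 441, E[V] = -72.6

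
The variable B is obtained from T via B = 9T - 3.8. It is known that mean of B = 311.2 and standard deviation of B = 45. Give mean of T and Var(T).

From B = 9T - 3.8: mean of B = a·mean of T + b, so mean of T = (mean of B − b)/a = (311.2 − (-3.8))/9 = 35.
Var(B) = 45² = 2025.
Var(B) = a²·Var(T), so Var(T) = 2025/9² = 25.

mean of T = 35, Var(T) = 25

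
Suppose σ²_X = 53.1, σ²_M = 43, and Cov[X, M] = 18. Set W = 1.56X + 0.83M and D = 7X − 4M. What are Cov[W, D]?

Cov[W, D] = 429.352

By bilinearity, Cov[W, D] = ac·σ²_X + bd·σ²_M + (ad+bc)·Cov[X, M], with a=1.56, b=0.83, c=7, d=-4.
ac·σ²_X = 1.56·7·53.1 = 579.852
bd·σ²_M = 0.83·(-4)·43 = -142.76
(ad+bc)·Cov[X, M] = (-0.43)·18 = -7.74
Cov[W, D] = 579.852 + (-142.76) + (-7.74) = 429.352.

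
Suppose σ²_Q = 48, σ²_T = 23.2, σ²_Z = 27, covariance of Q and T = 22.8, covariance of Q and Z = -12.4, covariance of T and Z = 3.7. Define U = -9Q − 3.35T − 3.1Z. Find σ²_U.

σ²_U = 5167.601

σ²_U = a²·σ²_Q + b²·σ²_T + c²·σ²_Z + 2ab·covariance of Q and T + 2ac·covariance of Q and Z + 2bc·covariance of T and Z, with a = -9, b = -3.35, c = -3.1.
= 3888 + 260.362 + 259.47 + 1374.84 + (-691.92) + 76.849
= 5167.601.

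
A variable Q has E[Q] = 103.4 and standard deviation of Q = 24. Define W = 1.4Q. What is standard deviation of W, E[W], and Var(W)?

W = 1.4Q is linear with a = 1.4, b = 0.
standard deviation of W = |a|·standard deviation of Q = |1.4|·24 = 33.6.
E[W] = a·E[Q] + b = 1.4·103.4 = 144.76.
Var(Q) = 24² = 576.
Var(W) = a²·Var(Q) = 1.4²·576 = 1128.96.

standard deviation of W = 33.6, E[W] = 144.76, Var(W) = 1128.96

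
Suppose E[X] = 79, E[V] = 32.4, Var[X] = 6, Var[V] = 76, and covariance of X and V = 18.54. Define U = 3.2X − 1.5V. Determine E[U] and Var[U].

E[U] = 204.2, Var[U] = 54.456

E[U] = 3.2·E[X] + (-1.5)·E[V] = 3.2·79 + (-1.5)·32.4 = 204.2.
Var[U] = a²·Var[X] + b²·Var[V] + 2ab·covariance of X and V with a = 3.2, b = -1.5.
= 3.2²·6 + (-1.5)²·76 + 2·3.2·(-1.5)·18.54
= 61.44 + 171 + (-177.984) = 54.456.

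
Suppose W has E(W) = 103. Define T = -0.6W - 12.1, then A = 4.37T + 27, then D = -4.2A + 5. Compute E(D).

E(D) = 1247.9606

E(T) = (-0.6)·103 + (-12.1) = -73.9.
E(A) = 4.37·(-73.9) + 27 = -295.943.
E(D) = (-4.2)·(-295.943) + 5 = 1247.9606.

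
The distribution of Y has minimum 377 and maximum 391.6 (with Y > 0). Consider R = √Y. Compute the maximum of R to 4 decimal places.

√Y is increasing on this domain, so max(R) comes from max(Y) = 391.6: max(R) = √(391.6) ≈ 19.7889.

max(R) = 19.7889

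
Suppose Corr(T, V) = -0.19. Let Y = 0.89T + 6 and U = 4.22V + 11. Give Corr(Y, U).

Corr(Y, U) = -0.19

Linear rescalings preserve correlation up to sign; here the slopes 0.89 and 4.22 have the same sign, so Corr(Y, U) = Corr(T, V) = -0.19.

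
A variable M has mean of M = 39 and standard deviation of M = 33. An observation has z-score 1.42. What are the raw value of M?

M = mean of M + z·standard deviation of M = 39 + 1.42·33 = 85.86.

M = 85.86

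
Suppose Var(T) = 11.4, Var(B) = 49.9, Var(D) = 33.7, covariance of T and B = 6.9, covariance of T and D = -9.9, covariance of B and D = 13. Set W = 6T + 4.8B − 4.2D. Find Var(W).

Var(W) = a²·Var(T) + b²·Var(B) + c²·Var(D) + 2ab·covariance of T and B + 2ac·covariance of T and D + 2bc·covariance of B and D, with a = 6, b = 4.8, c = -4.2.
= 410.4 + 1149.696 + 594.468 + 397.44 + 498.96 + (-524.16)
= 2526.804.

Var(W) = 2526.804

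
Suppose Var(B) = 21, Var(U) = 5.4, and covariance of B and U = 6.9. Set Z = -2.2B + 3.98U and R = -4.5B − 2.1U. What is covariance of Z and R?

By bilinearity, covariance of Z and R = ac·Var(B) + bd·Var(U) + (ad+bc)·covariance of B and U, with a=-2.2, b=3.98, c=-4.5, d=-2.1.
ac·Var(B) = (-2.2)·(-4.5)·21 = 207.9
bd·Var(U) = 3.98·(-2.1)·5.4 = -45.1332
(ad+bc)·covariance of B and U = (-13.29)·6.9 = -91.701
covariance of Z and R = 207.9 + (-45.1332) + (-91.701) = 71.0658.

covariance of Z and R = 71.0658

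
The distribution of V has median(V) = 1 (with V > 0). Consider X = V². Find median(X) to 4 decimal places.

V² is monotone on this domain, so median(X) = square(1) = 1.

median(X) = 1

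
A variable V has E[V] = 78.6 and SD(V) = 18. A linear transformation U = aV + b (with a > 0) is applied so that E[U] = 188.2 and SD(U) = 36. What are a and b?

SD(U) = a·SD(V) (a > 0), so a = 36/18 = 2.
E[U] = a·E[V] + b, so b = 188.2 − 2·78.6 = 31.

a = 2, b = 31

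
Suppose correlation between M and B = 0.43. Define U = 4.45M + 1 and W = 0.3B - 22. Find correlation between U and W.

correlation between U and W = 0.43

Linear rescalings preserve correlation up to sign; here the slopes 4.45 and 0.3 have the same sign, so correlation between U and W = correlation between M and B = 0.43.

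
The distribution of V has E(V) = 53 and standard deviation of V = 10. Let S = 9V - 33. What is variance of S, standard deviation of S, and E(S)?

variance of S = 8100, standard deviation of S = 90, E(S) = 444

S = 9V - 33 is linear with a = 9, b = -33.
variance of V = 10² = 100.
variance of S = a²·variance of V = 9²·100 = 8100 (the additive constant -33 does not affect variance).
standard deviation of S = |a|·standard deviation of V = |9|·10 = 90.
E(S) = a·E(V) + b = 9·53 + (-33) = 444.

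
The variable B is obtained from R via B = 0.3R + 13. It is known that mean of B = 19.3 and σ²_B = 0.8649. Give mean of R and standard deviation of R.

From B = 0.3R + 13: mean of B = a·mean of R + b, so mean of R = (mean of B − b)/a = (19.3 − 13)/0.3 = 21.
standard deviation of B = √0.8649 = 0.93.
standard deviation of B = |a|·standard deviation of R, so standard deviation of R = 0.93/|0.3| = 3.1.

mean of R = 21, standard deviation of R = 3.1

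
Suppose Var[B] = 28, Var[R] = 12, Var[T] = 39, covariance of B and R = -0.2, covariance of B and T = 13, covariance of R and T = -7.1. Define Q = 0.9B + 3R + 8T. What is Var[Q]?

Var[Q] = 2472

Var[Q] = a²·Var[B] + b²·Var[R] + c²·Var[T] + 2ab·covariance of B and R + 2ac·covariance of B and T + 2bc·covariance of R and T, with a = 0.9, b = 3, c = 8.
= 22.68 + 108 + 2496 + (-1.08) + 187.2 + (-340.8)
= 2472.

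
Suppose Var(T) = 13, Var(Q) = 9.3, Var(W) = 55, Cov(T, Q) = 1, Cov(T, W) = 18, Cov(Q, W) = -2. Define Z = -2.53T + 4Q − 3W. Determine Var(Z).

Var(Z) = a²·Var(T) + b²·Var(Q) + c²·Var(W) + 2ab·Cov(T, Q) + 2ac·Cov(T, W) + 2bc·Cov(Q, W), with a = -2.53, b = 4, c = -3.
= 83.2117 + 148.8 + 495 + (-20.24) + 273.24 + 48
= 1028.0117.

Var(Z) = 1028.0117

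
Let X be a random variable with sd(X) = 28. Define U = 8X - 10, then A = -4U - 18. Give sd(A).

sd(U) = |8|·28 = 224.
sd(A) = |-4|·224 = 896.

sd(A) = 896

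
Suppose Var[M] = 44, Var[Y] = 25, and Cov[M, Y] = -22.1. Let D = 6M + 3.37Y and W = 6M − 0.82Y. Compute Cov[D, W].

Cov[D, W] = 1176.785

By bilinearity, Cov[D, W] = ac·Var[M] + bd·Var[Y] + (ad+bc)·Cov[M, Y], with a=6, b=3.37, c=6, d=-0.82.
ac·Var[M] = 6·6·44 = 1584
bd·Var[Y] = 3.37·(-0.82)·25 = -69.085
(ad+bc)·Cov[M, Y] = (15.3)·(-22.1) = -338.13
Cov[D, W] = 1584 + (-69.085) + (-338.13) = 1176.785.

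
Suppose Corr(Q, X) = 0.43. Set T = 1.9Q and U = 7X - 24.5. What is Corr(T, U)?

Linear rescalings preserve correlation up to sign; here the slopes 1.9 and 7 have the same sign, so Corr(T, U) = Corr(Q, X) = 0.43.

Corr(T, U) = 0.43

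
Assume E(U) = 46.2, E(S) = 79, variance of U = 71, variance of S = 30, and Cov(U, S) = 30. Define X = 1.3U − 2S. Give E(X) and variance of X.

E(X) = 1.3·E(U) + (-2)·E(S) = 1.3·46.2 + (-2)·79 = -97.94.
variance of X = a²·variance of U + b²·variance of S + 2ab·Cov(U, S) with a = 1.3, b = -2.
= 1.3²·71 + (-2)²·30 + 2·1.3·(-2)·30
= 119.99 + 120 + (-156) = 83.99.

E(X) = -97.94, variance of X = 83.99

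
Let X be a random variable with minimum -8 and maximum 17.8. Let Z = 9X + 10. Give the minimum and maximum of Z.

min(Z) = -62, max(Z) = 170.2

a = 9 > 0, so min(Z) = a·min(X)+b = 9·(-8) + 10 = -62 and max(Z) = 9·17.8 + 10 = 170.2.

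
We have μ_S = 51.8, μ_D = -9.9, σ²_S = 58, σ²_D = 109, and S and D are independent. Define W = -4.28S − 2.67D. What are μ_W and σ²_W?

μ_W = (-4.28)·μ_S + (-2.67)·μ_D = (-4.28)·51.8 + (-2.67)·(-9.9) = -195.271.
σ²_W = a²·σ²_S + b²·σ²_D + 2ab·covariance of S and D with a = -4.28, b = -2.67.
Independence gives covariance of S and D = 0.
= (-4.28)²·58 + (-2.67)²·109 + 2·(-4.28)·(-2.67)·0
= 1062.4672 + 777.0501 + 0 = 1839.5173.

μ_W = -195.271, σ²_W = 1839.5173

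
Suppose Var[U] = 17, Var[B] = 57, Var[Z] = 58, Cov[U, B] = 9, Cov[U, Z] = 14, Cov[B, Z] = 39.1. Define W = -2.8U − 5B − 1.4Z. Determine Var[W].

Var[W] = 2581.12

Var[W] = a²·Var[U] + b²·Var[B] + c²·Var[Z] + 2ab·Cov[U, B] + 2ac·Cov[U, Z] + 2bc·Cov[B, Z], with a = -2.8, b = -5, c = -1.4.
= 133.28 + 1425 + 113.68 + 252 + 109.76 + 547.4
= 2581.12.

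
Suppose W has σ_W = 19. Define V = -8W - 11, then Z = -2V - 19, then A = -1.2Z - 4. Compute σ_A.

σ_V = |-8|·19 = 152.
σ_Z = |-2|·152 = 304.
σ_A = |-1.2|·304 = 364.8.

σ_A = 364.8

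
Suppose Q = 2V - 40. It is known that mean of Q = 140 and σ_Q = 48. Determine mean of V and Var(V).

mean of V = 90, Var(V) = 576

From Q = 2V - 40: mean of Q = a·mean of V + b, so mean of V = (mean of Q − b)/a = (140 − (-40))/2 = 90.
Var(Q) = 48² = 2304.
Var(Q) = a²·Var(V), so Var(V) = 2304/2² = 576.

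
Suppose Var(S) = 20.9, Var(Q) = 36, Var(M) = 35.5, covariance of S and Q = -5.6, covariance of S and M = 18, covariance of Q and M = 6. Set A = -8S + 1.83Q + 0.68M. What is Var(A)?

Var(A) = a²·Var(S) + b²·Var(Q) + c²·Var(M) + 2ab·covariance of S and Q + 2ac·covariance of S and M + 2bc·covariance of Q and M, with a = -8, b = 1.83, c = 0.68.
= 1337.6 + 120.5604 + 16.4152 + 163.968 + (-195.84) + 14.9328
= 1457.6364.

Var(A) = 1457.6364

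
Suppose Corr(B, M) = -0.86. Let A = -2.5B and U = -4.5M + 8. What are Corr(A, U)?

Linear rescalings preserve correlation up to sign; here the slopes -2.5 and -4.5 have the same sign, so Corr(A, U) = Corr(B, M) = -0.86.

Corr(A, U) = -0.86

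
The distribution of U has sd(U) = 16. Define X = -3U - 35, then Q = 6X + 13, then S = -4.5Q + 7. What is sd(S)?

sd(X) = |-3|·16 = 48.
sd(Q) = |6|·48 = 288.
sd(S) = |-4.5|·288 = 1296.

sd(S) = 1296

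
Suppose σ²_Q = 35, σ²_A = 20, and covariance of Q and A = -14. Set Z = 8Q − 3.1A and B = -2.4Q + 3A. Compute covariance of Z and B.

covariance of Z and B = -1298.16

By bilinearity, covariance of Z and B = ac·σ²_Q + bd·σ²_A + (ad+bc)·covariance of Q and A, with a=8, b=-3.1, c=-2.4, d=3.
ac·σ²_Q = 8·(-2.4)·35 = -672
bd·σ²_A = (-3.1)·3·20 = -186
(ad+bc)·covariance of Q and A = (31.44)·(-14) = -440.16
covariance of Z and B = -672 + (-186) + (-440.16) = -1298.16.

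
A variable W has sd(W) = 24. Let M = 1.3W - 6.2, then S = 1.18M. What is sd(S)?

sd(M) = |1.3|·24 = 31.2.
sd(S) = |1.18|·31.2 = 36.816.

sd(S) = 36.816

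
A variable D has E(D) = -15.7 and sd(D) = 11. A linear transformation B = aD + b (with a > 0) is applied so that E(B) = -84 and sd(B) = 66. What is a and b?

sd(B) = a·sd(D) (a > 0), so a = 66/11 = 6.
E(B) = a·E(D) + b, so b = -84 − 6·(-15.7) = 10.2.

a = 6, b = 10.2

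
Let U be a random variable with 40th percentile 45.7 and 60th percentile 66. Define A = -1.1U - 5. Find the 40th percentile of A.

Since a = -1.1 < 0 the transformation is decreasing, reversing order: the 40th percentile of A corresponds to the 60th percentile of U.
So P_{40}(A) = a·P_{60}(U) + b = (-1.1)·66 + (-5) = -77.6.

40th percentile of A = -77.6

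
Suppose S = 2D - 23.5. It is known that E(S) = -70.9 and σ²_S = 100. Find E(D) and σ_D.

E(D) = -23.7, σ_D = 5

From S = 2D - 23.5: E(S) = a·E(D) + b, so E(D) = (E(S) − b)/a = (-70.9 − (-23.5))/2 = -23.7.
σ_S = √100 = 10.
σ_S = |a|·σ_D, so σ_D = 10/|2| = 5.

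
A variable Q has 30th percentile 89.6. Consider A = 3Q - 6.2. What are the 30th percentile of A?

Since a = 3 > 0 the transformation is increasing, so the 30th percentile of A = a·(P_{30} of Q) + b = 3·89.6 + (-6.2) = 262.6.

30th percentile of A = 262.6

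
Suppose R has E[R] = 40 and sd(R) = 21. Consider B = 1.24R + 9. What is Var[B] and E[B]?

Var[B] = 678.0816, E[B] = 58.6

B = 1.24R + 9 is linear with a = 1.24, b = 9.
Var[R] = 21² = 441.
Var[B] = a²·Var[R] = 1.24²·441 = 678.0816 (the additive constant 9 does not affect variance).
E[B] = a·E[R] + b = 1.24·40 + 9 = 58.6.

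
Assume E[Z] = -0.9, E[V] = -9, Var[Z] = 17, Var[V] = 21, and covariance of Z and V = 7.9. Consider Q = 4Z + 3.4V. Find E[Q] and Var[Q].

E[Q] = -34.2, Var[Q] = 729.64

E[Q] = 4·E[Z] + 3.4·E[V] = 4·(-0.9) + 3.4·(-9) = -34.2.
Var[Q] = a²·Var[Z] + b²·Var[V] + 2ab·covariance of Z and V with a = 4, b = 3.4.
= 4²·17 + 3.4²·21 + 2·4·3.4·7.9
= 272 + 242.76 + 214.88 = 729.64.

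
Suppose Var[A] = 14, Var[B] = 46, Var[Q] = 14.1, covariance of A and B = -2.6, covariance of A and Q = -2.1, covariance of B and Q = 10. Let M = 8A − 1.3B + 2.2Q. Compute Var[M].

Var[M] = 964.944

Var[M] = a²·Var[A] + b²·Var[B] + c²·Var[Q] + 2ab·covariance of A and B + 2ac·covariance of A and Q + 2bc·covariance of B and Q, with a = 8, b = -1.3, c = 2.2.
= 896 + 77.74 + 68.244 + 54.08 + (-73.92) + (-57.2)
= 964.944.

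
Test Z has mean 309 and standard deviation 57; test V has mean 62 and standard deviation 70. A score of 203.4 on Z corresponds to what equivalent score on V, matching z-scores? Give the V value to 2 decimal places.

z = (203.4 − 309)/57 ≈ -1.8526.
V = 62 + z·70 = 62 + (203.4 − 309)·70/57 ≈ -67.68.

V = -67.68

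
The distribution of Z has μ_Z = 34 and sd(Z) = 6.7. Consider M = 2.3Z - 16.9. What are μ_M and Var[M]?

M = 2.3Z - 16.9 is linear with a = 2.3, b = -16.9.
μ_M = a·μ_Z + b = 2.3·34 + (-16.9) = 61.3.
Var[Z] = 6.7² = 44.89.
Var[M] = a²·Var[Z] = 2.3²·44.89 = 237.4681 (the additive constant -16.9 does not affect variance).

μ_M = 61.3, Var[M] = 237.4681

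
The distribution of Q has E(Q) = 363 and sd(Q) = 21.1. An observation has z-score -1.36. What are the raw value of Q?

Q = 334.304

Q = E(Q) + z·sd(Q) = 363 + (-1.36)·21.1 = 334.304.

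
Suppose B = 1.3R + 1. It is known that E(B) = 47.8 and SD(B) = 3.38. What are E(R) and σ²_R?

E(R) = 36, σ²_R = 6.76

From B = 1.3R + 1: E(B) = a·E(R) + b, so E(R) = (E(B) − b)/a = (47.8 − 1)/1.3 = 36.
σ²_B = 3.38² = 11.4244.
σ²_B = a²·σ²_R, so σ²_R = 11.4244/1.3² = 6.76.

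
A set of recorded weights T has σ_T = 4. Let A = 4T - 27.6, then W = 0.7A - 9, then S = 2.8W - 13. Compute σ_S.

σ_A = |4|·4 = 16.
σ_W = |0.7|·16 = 11.2.
σ_S = |2.8|·11.2 = 31.36.

σ_S = 31.36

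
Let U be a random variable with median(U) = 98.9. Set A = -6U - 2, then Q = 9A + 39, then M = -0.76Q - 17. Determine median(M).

median(A) = (-6)·98.9 + (-2) = -595.4.
median(Q) = 9·(-595.4) + 39 = -5319.6.
median(M) = (-0.76)·(-5319.6) + (-17) = 4025.896.

median(M) = 4025.896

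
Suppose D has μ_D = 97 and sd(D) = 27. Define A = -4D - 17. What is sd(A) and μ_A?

A = -4D - 17 is linear with a = -4, b = -17.
sd(A) = |a|·sd(D) = |-4|·27 = 108.
μ_A = a·μ_D + b = (-4)·97 + (-17) = -405.

sd(A) = 108, μ_A = -405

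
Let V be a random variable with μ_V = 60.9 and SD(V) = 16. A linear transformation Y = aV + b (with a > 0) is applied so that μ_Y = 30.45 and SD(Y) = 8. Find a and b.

SD(Y) = a·SD(V) (a > 0), so a = 8/16 = 0.5.
μ_Y = a·μ_V + b, so b = 30.45 − 0.5·60.9 = 0.

a = 0.5, b = 0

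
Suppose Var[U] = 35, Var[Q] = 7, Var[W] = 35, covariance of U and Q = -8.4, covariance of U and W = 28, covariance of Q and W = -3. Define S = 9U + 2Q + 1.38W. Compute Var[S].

Var[S] = a²·Var[U] + b²·Var[Q] + c²·Var[W] + 2ab·covariance of U and Q + 2ac·covariance of U and W + 2bc·covariance of Q and W, with a = 9, b = 2, c = 1.38.
= 2835 + 28 + 66.654 + (-302.4) + 695.52 + (-16.56)
= 3306.214.

Var[S] = 3306.214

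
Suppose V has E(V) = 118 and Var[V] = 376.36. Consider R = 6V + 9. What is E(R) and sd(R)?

E(R) = 717, sd(R) = 116.4

R = 6V + 9 is linear with a = 6, b = 9.
E(R) = a·E(V) + b = 6·118 + 9 = 717.
sd(V) = √376.36 = 19.4.
sd(R) = |a|·sd(V) = |6|·19.4 = 116.4.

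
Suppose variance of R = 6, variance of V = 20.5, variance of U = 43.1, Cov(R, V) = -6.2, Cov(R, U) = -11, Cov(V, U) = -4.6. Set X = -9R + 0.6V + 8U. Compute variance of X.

variance of X = a²·variance of R + b²·variance of V + c²·variance of U + 2ab·Cov(R, V) + 2ac·Cov(R, U) + 2bc·Cov(V, U), with a = -9, b = 0.6, c = 8.
= 486 + 7.38 + 2758.4 + 66.96 + 1584 + (-44.16)
= 4858.58.

variance of X = 4858.58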